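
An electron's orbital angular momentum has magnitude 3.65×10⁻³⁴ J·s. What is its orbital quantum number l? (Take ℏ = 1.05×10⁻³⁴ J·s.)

l = 3

Dividing by ℏ: |L|/ℏ ≈ 3.476.
l(l+1) ≈ 3.476² ≈ 12.08, so l = 3.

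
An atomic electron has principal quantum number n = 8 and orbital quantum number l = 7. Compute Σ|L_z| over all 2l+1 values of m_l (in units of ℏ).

m_l ∈ {-7, -6, -5, -4, -3, -2, -1, 0, 1, 2, 3, 4, 5, 6, 7}.
Σ|m_l| = 2·7(7+1)/2 = 56.

Σ|L_z| = 56 ℏ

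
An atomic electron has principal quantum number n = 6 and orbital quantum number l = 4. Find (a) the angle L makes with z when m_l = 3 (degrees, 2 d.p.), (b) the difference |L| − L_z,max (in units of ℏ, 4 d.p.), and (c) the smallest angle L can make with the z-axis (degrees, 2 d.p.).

θ(m_l=3) ≈ 47.87°; |L|−L_z,max ≈ 0.4721ℏ; θ_min ≈ 26.57°

For m_l = 3: cos θ = 3/√20, θ ≈ 47.87°.
|L| − L_z,max = (2√5 − 4)ℏ ≈ 0.4721ℏ.
cos θ_min = 4/√20, so θ_min ≈ 26.57°.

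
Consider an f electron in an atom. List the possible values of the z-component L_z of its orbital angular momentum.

An f state has l = 3.
L_z = m_l ℏ with m_l ranging from −l to +l in integer steps.
For l = 3: m_l ∈ {-3, -2, -1, 0, 1, 2, 3}.

L_z ∈ {−3ℏ, −2ℏ, −ℏ, 0, ℏ, 2ℏ, 3ℏ}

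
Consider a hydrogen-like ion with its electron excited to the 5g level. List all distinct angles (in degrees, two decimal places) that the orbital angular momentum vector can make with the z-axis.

The 5g level has l = 4.
|L|² = l(l+1)ℏ² = 20ℏ², so |L| = 2√5 ℏ.
cos θ = m_l/√20 for each m_l ∈ {-4, -3, -2, -1, 0, 1, 2, 3, 4}.

θ ∈ {26.57°, 47.87°, 63.43°, 77.08°, 90.00°, 102.92°, 116.57°, 132.13°, 153.43°}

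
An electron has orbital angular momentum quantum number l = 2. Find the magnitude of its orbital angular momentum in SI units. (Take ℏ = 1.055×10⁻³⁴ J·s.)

|L| = 2.584×10⁻³⁴ J·s

|L| = ℏ√(l(l+1)) = ℏ√(2·3) = √6 ℏ
Numerically, |L| = 2.449 × (1.055×10⁻³⁴ J·s) = 2.584×10⁻³⁴ J·s.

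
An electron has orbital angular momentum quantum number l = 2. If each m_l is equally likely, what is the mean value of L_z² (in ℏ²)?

⟨L_z²⟩ = 2 ℏ²

m_l ∈ {-2, -1, 0, 1, 2}.
⟨L_z²⟩ = ℏ²·l(l+1)/3 = 2ℏ².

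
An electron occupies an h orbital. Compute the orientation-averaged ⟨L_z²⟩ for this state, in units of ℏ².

⟨L_z²⟩ = 10 ℏ²

For an h orbital, l = 5.
The allowed m_l values are -5, -4, -3, -2, -1, 0, 1, 2, 3, 4, 5.
⟨L_z²⟩ = ℏ²·(Σ m_l²)/(2l+1) = ℏ²·110/11 = 10ℏ².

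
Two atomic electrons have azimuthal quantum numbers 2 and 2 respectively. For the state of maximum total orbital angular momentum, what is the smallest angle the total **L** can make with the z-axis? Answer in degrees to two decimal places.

θ_min ≈ 26.57°

Angular momentum addition gives L = |l₁ − l₂|, …, l₁ + l₂.
Allowed values: L = 0, 1, 2, 3, 4.
The maximum is L = 4, with |L_tot| = ℏ√(4·5) = 2√5 ℏ.
The minimum angle with z is arccos(4/√20) ≈ 26.57°.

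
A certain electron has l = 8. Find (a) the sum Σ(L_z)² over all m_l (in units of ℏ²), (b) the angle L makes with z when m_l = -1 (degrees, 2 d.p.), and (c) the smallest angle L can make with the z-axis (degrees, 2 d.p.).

Σ(L_z)² = 408 ℏ²; θ(m_l=-1) ≈ 96.77°; θ_min ≈ 19.47°

Σ m_l² = 408, so Σ(L_z)² = 408 ℏ².
For m_l = -1: cos θ = -1/√72, θ ≈ 96.77°.
cos θ_min = 8/√72, so θ_min ≈ 19.47°.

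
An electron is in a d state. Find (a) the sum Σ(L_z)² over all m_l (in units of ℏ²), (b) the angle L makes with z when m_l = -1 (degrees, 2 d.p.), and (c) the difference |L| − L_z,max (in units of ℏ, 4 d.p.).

Σ(L_z)² = 10 ℏ²; θ(m_l=-1) ≈ 114.09°; |L|−L_z,max ≈ 0.4495ℏ

For a d orbital, l = 2.
Σ m_l² = 10, so Σ(L_z)² = 10 ℏ².
For m_l = -1: cos θ = -1/√6, θ ≈ 114.09°.
|L| − L_z,max = (√6 − 2)ℏ ≈ 0.4495ℏ.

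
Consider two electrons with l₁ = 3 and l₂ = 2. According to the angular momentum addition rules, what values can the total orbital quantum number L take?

L runs from |3 − 2| = 1 to 3 + 2 = 5.
Allowed values: L = 1, 2, 3, 4, 5.

L = 1, 2, 3, 4, 5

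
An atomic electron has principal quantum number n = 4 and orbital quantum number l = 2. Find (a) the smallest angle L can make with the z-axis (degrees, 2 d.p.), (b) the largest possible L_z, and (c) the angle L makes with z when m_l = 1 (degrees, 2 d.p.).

θ_min ≈ 35.26°; L_z,max = 2ℏ; θ(m_l=1) ≈ 65.91°

cos θ_min = 2/√6, so θ_min ≈ 35.26°.
L_z,max = lℏ = 2ℏ.
For m_l = 1: cos θ = 1/√6, θ ≈ 65.91°.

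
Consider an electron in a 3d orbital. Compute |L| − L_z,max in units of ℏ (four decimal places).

|L| − L_z,max ≈ 0.4495ℏ

For 3d, l = 2.
|L| = √6 ℏ ≈ 2.4495ℏ, while L_z,max = lℏ = 2ℏ.
The difference is (√6 − 2)ℏ ≈ 0.4495ℏ.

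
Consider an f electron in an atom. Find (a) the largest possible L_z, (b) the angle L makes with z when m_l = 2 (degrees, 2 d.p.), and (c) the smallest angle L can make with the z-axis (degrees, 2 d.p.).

L_z,max = 3ℏ; θ(m_l=2) ≈ 54.74°; θ_min ≈ 30.00°

The letter f corresponds to l = 3.
L_z,max = lℏ = 3ℏ.
For m_l = 2: cos θ = 2/√12, θ ≈ 54.74°.
cos θ_min = 3/√12, so θ_min ≈ 30.00°.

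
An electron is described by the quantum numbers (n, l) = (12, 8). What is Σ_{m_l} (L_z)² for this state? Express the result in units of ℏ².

Σ(L_z)² = 408 ℏ²

The allowed m_l values are -8, -7, -6, -5, -4, -3, -2, -1, 0, 1, 2, 3, 4, 5, 6, 7, 8.
Σ m_l² = l(l+1)(2l+1)/3 = 8·9·17/3 = 408.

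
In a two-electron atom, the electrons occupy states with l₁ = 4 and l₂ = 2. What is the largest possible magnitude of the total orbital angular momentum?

By the triangle rule, |l₁ − l₂| ≤ L ≤ l₁ + l₂.
L ∈ {2, 3, 4, 5, 6}.
The largest magnitude corresponds to L = 6: |L_tot| = ℏ√(6·7) = √42 ℏ.

|L_tot|_max = √42 ℏ ≈ 6.481ℏ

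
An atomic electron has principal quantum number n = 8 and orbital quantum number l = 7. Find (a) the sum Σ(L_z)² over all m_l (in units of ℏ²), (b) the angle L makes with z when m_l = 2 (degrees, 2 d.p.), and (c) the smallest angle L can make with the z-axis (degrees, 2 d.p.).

Σ(L_z)² = 280 ℏ²; θ(m_l=2) ≈ 74.50°; θ_min ≈ 20.70°

Σ m_l² = 280, so Σ(L_z)² = 280 ℏ².
For m_l = 2: cos θ = 2/√56, θ ≈ 74.50°.
cos θ_min = 7/√56, so θ_min ≈ 20.70°.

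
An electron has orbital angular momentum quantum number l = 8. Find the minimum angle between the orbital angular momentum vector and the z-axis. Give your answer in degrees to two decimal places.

|L| = ℏ√(l(l+1)) = 6√2 ℏ.
The smallest angle corresponds to the largest L_z, i.e. m_l = l = 8, giving L_z = 8ℏ.
cos θ_min = 8/√72, so θ_min ≈ 19.47°.

θ_min ≈ 19.47°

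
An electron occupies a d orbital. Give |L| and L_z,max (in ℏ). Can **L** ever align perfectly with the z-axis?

No: L_z,max = 2ℏ < |L| = √6 ℏ ≈ 2.449ℏ

D corresponds to l = 2.
|L| = √6 ℏ ≈ 2.4495ℏ, while L_z,max = lℏ = 2ℏ.
Since |L| > L_z,max, the vector can never point exactly along z; the closest it comes is θ_min = arccos(2/√6) ≈ 35.3°.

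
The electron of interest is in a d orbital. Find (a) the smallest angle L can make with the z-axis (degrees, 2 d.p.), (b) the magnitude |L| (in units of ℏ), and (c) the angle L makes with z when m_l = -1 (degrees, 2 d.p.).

θ_min ≈ 35.26°; |L| = √6 ℏ ≈ 2.449ℏ; θ(m_l=-1) ≈ 114.09°

For a d orbital, l = 2.
cos θ_min = 2/√6, so θ_min ≈ 35.26°.
|L| = ℏ√(2·3) = √6 ℏ ≈ 2.449ℏ.
For m_l = -1: cos θ = -1/√6, θ ≈ 114.09°.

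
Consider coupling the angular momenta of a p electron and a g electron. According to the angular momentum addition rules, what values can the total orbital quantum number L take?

L = 3, 4, 5

L runs from |1 − 4| = 3 to 1 + 4 = 5.
Allowed values: L = 3, 4, 5.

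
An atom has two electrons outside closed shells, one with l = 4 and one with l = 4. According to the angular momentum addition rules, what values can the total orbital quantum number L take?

L = 0, 1, 2, 3, 4, 5, 6, 7, 8

The total orbital quantum number L ranges from |l₁ − l₂| to l₁ + l₂ in integer steps.
So L can be 0, 1, 2, 3, 4, 5, 6, 7, 8.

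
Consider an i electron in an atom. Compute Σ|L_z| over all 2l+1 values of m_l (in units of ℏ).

For an i orbital, l = 6.
The allowed m_l values are -6, -5, -4, -3, -2, -1, 0, 1, 2, 3, 4, 5, 6.
Σ|m_l| = 2(1+2+…+6) = 42.

Σ|L_z| = 42 ℏ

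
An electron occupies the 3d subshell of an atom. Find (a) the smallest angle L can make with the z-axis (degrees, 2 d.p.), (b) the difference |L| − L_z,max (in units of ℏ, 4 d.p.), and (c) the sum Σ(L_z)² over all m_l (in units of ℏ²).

θ_min ≈ 35.26°; |L|−L_z,max ≈ 0.4495ℏ; Σ(L_z)² = 10 ℏ²

3d means n = 3, l = 2.
cos θ_min = 2/√6, so θ_min ≈ 35.26°.
|L| − L_z,max = (√6 − 2)ℏ ≈ 0.4495ℏ.
Σ m_l² = 10, so Σ(L_z)² = 10 ℏ².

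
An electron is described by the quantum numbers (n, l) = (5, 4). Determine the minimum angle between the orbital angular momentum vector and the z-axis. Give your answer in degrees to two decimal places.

θ_min ≈ 26.57°

|L|² = l(l+1)ℏ² = 20ℏ², so |L| = 2√5 ℏ.
The smallest angle corresponds to the largest L_z, i.e. m_l = l = 4, giving L_z = 4ℏ.
cos θ_min = 4/√20, so θ_min ≈ 26.57°.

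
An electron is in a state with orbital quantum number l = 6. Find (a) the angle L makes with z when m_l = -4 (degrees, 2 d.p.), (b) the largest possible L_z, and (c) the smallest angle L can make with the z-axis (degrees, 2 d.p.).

θ(m_l=-4) ≈ 128.11°; L_z,max = 6ℏ; θ_min ≈ 22.21°

For m_l = -4: cos θ = -4/√42, θ ≈ 128.11°.
L_z,max = lℏ = 6ℏ.
cos θ_min = 6/√42, so θ_min ≈ 22.21°.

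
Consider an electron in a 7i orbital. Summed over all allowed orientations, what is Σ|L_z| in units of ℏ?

Σ|L_z| = 42 ℏ

The 7i subshell has l = 6.
The allowed m_l values are -6, -5, -4, -3, -2, -1, 0, 1, 2, 3, 4, 5, 6.
Σ|m_l| = 2·6(6+1)/2 = 42.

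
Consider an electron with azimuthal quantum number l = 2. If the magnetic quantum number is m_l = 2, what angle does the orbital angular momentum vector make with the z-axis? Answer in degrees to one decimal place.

|L|² = l(l+1)ℏ² = 6ℏ², so |L| = √6 ℏ.
L_z = m_l ℏ = 2ℏ.
cos θ = L_z/|L| = 2/√6, so θ ≈ 35.3°.

θ ≈ 35.3°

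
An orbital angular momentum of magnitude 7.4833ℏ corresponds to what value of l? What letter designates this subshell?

l = 7 (k orbital)

(|L|/ℏ)² = l(l+1) = 56.
Solving: l = 7.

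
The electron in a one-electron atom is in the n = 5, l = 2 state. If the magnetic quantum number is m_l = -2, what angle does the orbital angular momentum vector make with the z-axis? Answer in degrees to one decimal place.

|L| = √(l(l+1)) ℏ = √6 ℏ.
L_z = m_l ℏ = −2ℏ.
cos θ = L_z/|L| = -2/√6, so θ ≈ 144.7°.

θ ≈ 144.7°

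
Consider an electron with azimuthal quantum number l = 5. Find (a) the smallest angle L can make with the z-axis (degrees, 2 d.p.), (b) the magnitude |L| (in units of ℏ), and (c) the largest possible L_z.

θ_min ≈ 24.09°; |L| = √30 ℏ ≈ 5.477ℏ; L_z,max = 5ℏ

cos θ_min = 5/√30, so θ_min ≈ 24.09°.
|L| = ℏ√(5·6) = √30 ℏ ≈ 5.477ℏ.
L_z,max = lℏ = 5ℏ.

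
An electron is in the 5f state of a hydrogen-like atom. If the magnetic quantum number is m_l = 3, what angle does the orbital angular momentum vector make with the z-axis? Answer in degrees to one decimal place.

5f means n = 5, l = 3.
|L| = ℏ√(l(l+1)) = 2√3 ℏ.
L_z = m_l ℏ = 3ℏ.
cos θ = L_z/|L| = 3/√12, so θ ≈ 30.0°.

θ ≈ 30.0°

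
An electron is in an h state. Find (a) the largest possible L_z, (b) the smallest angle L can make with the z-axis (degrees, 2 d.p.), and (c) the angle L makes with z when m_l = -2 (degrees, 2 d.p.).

The letter h corresponds to l = 5.
L_z,max = lℏ = 5ℏ.
cos θ_min = 5/√30, so θ_min ≈ 24.09°.
For m_l = -2: cos θ = -2/√30, θ ≈ 111.42°.

L_z,max = 5ℏ; θ_min ≈ 24.09°; θ(m_l=-2) ≈ 111.42°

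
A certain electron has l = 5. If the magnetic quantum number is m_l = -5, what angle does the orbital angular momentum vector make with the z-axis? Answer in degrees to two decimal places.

θ ≈ 155.91°

|L|² = l(l+1)ℏ² = 30ℏ², so |L| = √30 ℏ.
L_z = m_l ℏ = −5ℏ.
cos θ = L_z/|L| = -5/√30, so θ ≈ 155.91°.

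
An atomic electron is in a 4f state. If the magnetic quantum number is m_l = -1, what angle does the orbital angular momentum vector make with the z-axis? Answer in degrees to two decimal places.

4f means n = 4, l = 3.
|L|² = l(l+1)ℏ² = 12ℏ², so |L| = 2√3 ℏ.
L_z = m_l ℏ = −1ℏ.
cos θ = L_z/|L| = -1/√12, so θ ≈ 106.78°.

θ ≈ 106.78°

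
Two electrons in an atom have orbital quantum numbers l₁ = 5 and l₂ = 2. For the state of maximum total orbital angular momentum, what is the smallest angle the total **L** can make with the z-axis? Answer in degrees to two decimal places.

θ_min ≈ 20.70°

Angular momentum addition gives L = |l₁ − l₂|, …, l₁ + l₂.
Allowed values: L = 3, 4, 5, 6, 7.
The maximum is L = 7, with |L_tot| = ℏ√(7·8) = 2√14 ℏ.
The minimum angle with z is arccos(7/√56) ≈ 20.70°.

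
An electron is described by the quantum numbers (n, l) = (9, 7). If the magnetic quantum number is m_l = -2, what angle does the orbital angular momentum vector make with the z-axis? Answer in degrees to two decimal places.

θ ≈ 105.50°

|L|² = l(l+1)ℏ² = 56ℏ², so |L| = 2√14 ℏ.
L_z = m_l ℏ = −2ℏ.
cos θ = L_z/|L| = -2/√56, so θ ≈ 105.50°.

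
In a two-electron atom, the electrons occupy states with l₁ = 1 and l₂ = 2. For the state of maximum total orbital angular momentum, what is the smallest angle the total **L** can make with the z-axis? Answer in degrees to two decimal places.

θ_min ≈ 30.00°

The total orbital quantum number L ranges from |l₁ − l₂| to l₁ + l₂ in integer steps.
Allowed values: L = 1, 2, 3.
The maximum is L = 3, with |L_tot| = ℏ√(3·4) = 2√3 ℏ.
The minimum angle with z is arccos(3/√12) ≈ 30.00°.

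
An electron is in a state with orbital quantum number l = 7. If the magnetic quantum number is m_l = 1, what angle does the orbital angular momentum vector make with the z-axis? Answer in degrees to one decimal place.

|L| = ℏ√(l(l+1)) = 2√14 ℏ.
L_z = m_l ℏ = 1ℏ.
cos θ = L_z/|L| = 1/√56, so θ ≈ 82.3°.

θ ≈ 82.3°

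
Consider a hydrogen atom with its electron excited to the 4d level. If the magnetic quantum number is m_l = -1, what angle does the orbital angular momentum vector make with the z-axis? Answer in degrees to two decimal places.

θ ≈ 114.09°

The 4d level has l = 2.
|L| = √(l(l+1)) ℏ = √6 ℏ.
L_z = m_l ℏ = −1ℏ.
cos θ = L_z/|L| = -1/√6, so θ ≈ 114.09°.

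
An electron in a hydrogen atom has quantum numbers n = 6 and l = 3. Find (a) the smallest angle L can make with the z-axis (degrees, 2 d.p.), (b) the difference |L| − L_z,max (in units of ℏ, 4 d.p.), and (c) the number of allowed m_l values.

cos θ_min = 3/√12, so θ_min ≈ 30.00°.
|L| − L_z,max = (2√3 − 3)ℏ ≈ 0.4641ℏ.
There are 2l+1 = 7 values of m_l.

θ_min ≈ 30.00°; |L|−L_z,max ≈ 0.4641ℏ; 7 values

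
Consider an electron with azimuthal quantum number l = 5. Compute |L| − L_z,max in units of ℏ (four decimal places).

|L| = √30 ℏ ≈ 5.4772ℏ, while L_z,max = lℏ = 5ℏ.
The difference is (√30 − 5)ℏ ≈ 0.4772ℏ.

|L| − L_z,max ≈ 0.4772ℏ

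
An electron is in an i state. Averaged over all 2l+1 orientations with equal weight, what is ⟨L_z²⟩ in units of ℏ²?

⟨L_z²⟩ = 14 ℏ²

An i state has l = 6.
m_l runs from −6 to 6, i.e. {-6, -5, -4, -3, -2, -1, 0, 1, 2, 3, 4, 5, 6}.
⟨L_z²⟩ = ℏ²·l(l+1)/3 = 14ℏ².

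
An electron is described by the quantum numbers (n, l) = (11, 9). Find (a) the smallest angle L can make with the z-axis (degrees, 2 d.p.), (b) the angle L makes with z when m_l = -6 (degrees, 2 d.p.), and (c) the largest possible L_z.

θ_min ≈ 18.43°; θ(m_l=-6) ≈ 129.23°; L_z,max = 9ℏ

cos θ_min = 9/√90, so θ_min ≈ 18.43°.
For m_l = -6: cos θ = -6/√90, θ ≈ 129.23°.
L_z,max = lℏ = 9ℏ.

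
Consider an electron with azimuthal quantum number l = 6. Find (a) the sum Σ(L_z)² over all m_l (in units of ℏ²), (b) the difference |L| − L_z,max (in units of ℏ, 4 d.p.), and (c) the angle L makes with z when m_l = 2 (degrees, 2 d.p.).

Σ(L_z)² = 182 ℏ²; |L|−L_z,max ≈ 0.4807ℏ; θ(m_l=2) ≈ 72.02°

Σ m_l² = 182, so Σ(L_z)² = 182 ℏ².
|L| − L_z,max = (√42 − 6)ℏ ≈ 0.4807ℏ.
For m_l = 2: cos θ = 2/√42, θ ≈ 72.02°.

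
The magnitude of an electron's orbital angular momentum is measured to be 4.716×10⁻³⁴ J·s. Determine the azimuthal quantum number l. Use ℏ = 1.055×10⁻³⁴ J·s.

l = 4

In units of ℏ, |L| ≈ 4.470.
Set l(l+1) = 19.98; the integer solution is l = 4.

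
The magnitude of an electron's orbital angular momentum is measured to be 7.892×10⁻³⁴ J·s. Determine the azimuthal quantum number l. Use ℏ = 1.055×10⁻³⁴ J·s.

l = 7

Dividing by ℏ: |L|/ℏ ≈ 7.481.
(|L|/ℏ)² = l(l+1) ≈ 55.96 ⇒ l = 7.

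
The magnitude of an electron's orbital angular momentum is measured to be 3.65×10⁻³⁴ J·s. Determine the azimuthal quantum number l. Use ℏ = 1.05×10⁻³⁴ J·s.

l = 3

|L|/ℏ = (3.65×10⁻³⁴)/(1.05×10⁻³⁴) ≈ 3.476.
Set l(l+1) = 12.08; the integer solution is l = 3.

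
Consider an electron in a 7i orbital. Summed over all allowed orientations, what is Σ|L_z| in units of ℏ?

The 7i subshell has l = 6.
The allowed m_l values are -6, -5, -4, -3, -2, -1, 0, 1, 2, 3, 4, 5, 6.
Σ|m_l| = 2·6(6+1)/2 = 42.

Σ|L_z| = 42 ℏ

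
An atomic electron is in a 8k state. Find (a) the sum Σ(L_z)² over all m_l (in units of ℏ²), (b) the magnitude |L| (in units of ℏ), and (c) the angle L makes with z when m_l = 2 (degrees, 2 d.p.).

The 8k subshell has l = 7.
Σ m_l² = 280, so Σ(L_z)² = 280 ℏ².
|L| = ℏ√(7·8) = 2√14 ℏ ≈ 7.483ℏ.
For m_l = 2: cos θ = 2/√56, θ ≈ 74.50°.

Σ(L_z)² = 280 ℏ²; |L| = 2√14 ℏ ≈ 7.483ℏ; θ(m_l=2) ≈ 74.50°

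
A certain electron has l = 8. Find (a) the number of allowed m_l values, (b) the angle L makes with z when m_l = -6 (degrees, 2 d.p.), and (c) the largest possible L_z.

There are 2l+1 = 17 values of m_l.
For m_l = -6: cos θ = -6/√72, θ ≈ 135.00°.
L_z,max = lℏ = 8ℏ.

17 values; θ(m_l=-6) ≈ 135.00°; L_z,max = 8ℏ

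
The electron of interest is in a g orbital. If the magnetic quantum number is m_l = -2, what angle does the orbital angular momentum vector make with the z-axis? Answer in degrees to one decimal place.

A g state has l = 4.
|L| = ℏ√(l(l+1)) = 2√5 ℏ.
L_z = m_l ℏ = −2ℏ.
cos θ = L_z/|L| = -2/√20, so θ ≈ 116.6°.

θ ≈ 116.6°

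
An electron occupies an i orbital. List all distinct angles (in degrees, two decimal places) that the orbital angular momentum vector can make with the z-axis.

θ ∈ {22.21°, 39.51°, 51.89°, 62.42°, 72.02°, 81.12°, 90.00°, 98.88°, 107.98°, 117.58°, 128.11°, 140.49°, 157.79°}

An i state has l = 6.
|L| = ℏ√(l(l+1)) = √42 ℏ.
cos θ = m_l/√42 for each m_l ∈ {-6, -5, -4, -3, -2, -1, 0, 1, 2, 3, 4, 5, 6}.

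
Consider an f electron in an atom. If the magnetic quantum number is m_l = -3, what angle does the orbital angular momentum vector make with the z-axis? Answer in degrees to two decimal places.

θ ≈ 150.00°

For an f orbital, l = 3.
|L| = ℏ√(l(l+1)) = 2√3 ℏ.
L_z = m_l ℏ = −3ℏ.
cos θ = L_z/|L| = -3/√12, so θ ≈ 150.00°.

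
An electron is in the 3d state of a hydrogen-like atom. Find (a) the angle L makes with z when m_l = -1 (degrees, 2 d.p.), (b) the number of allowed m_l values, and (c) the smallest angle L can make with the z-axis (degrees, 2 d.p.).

θ(m_l=-1) ≈ 114.09°; 5 values; θ_min ≈ 35.26°

For 3d, l = 2.
For m_l = -1: cos θ = -1/√6, θ ≈ 114.09°.
There are 2l+1 = 5 values of m_l.
cos θ_min = 2/√6, so θ_min ≈ 35.26°.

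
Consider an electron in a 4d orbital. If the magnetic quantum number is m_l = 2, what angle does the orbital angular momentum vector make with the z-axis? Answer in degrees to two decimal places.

4d means n = 4, l = 2.
|L| = ℏ√(l(l+1)) = √6 ℏ.
L_z = m_l ℏ = 2ℏ.
cos θ = L_z/|L| = 2/√6, so θ ≈ 35.26°.

θ ≈ 35.26°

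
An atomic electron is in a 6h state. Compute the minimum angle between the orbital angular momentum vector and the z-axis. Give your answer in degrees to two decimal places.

6h means n = 6, l = 5.
|L| = ℏ√(l(l+1)) = √30 ℏ.
The smallest angle corresponds to the largest L_z, i.e. m_l = l = 5, giving L_z = 5ℏ.
cos θ_min = 5/√30, so θ_min ≈ 24.09°.

θ_min ≈ 24.09°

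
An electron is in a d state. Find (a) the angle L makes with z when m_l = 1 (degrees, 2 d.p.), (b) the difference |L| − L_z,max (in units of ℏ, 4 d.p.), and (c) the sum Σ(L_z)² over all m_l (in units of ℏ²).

θ(m_l=1) ≈ 65.91°; |L|−L_z,max ≈ 0.4495ℏ; Σ(L_z)² = 10 ℏ²

D corresponds to l = 2.
For m_l = 1: cos θ = 1/√6, θ ≈ 65.91°.
|L| − L_z,max = (√6 − 2)ℏ ≈ 0.4495ℏ.
Σ m_l² = 10, so Σ(L_z)² = 10 ℏ².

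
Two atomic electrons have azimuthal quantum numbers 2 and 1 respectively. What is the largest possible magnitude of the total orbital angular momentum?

L runs from |2 − 1| = 1 to 2 + 1 = 3.
Allowed values: L = 1, 2, 3.
The largest magnitude corresponds to L = 3: |L_tot| = ℏ√(3·4) = 2√3 ℏ.

|L_tot|_max = 2√3 ℏ ≈ 3.464ℏ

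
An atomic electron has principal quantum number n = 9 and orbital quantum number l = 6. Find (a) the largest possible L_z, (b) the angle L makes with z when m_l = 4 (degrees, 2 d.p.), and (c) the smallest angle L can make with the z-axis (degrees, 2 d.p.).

L_z,max = 6ℏ; θ(m_l=4) ≈ 51.89°; θ_min ≈ 22.21°

L_z,max = lℏ = 6ℏ.
For m_l = 4: cos θ = 4/√42, θ ≈ 51.89°.
cos θ_min = 6/√42, so θ_min ≈ 22.21°.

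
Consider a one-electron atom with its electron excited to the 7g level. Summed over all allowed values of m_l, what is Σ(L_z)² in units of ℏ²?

Σ(L_z)² = 60 ℏ²

The 7g level has l = 4.
The allowed m_l values are -4, -3, -2, -1, 0, 1, 2, 3, 4.
Σ m_l² = l(l+1)(2l+1)/3 = 4·5·9/3 = 60.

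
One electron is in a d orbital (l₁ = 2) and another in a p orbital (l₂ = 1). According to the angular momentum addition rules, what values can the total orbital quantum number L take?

By the triangle rule, |l₁ − l₂| ≤ L ≤ l₁ + l₂.
L ∈ {1, 2, 3}.

L = 1, 2, 3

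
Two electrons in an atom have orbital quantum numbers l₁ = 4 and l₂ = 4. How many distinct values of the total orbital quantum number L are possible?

9

L runs from |4 − 4| = 0 to 4 + 4 = 8.
Allowed values: L = 0, 1, 2, 3, 4, 5, 6, 7, 8.
That is 9 values.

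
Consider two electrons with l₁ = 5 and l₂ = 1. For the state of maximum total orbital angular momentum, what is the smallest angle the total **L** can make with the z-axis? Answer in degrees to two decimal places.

The total orbital quantum number L ranges from |l₁ − l₂| to l₁ + l₂ in integer steps.
So L can be 4, 5, 6.
The maximum is L = 6, with |L_tot| = ℏ√(6·7) = √42 ℏ.
The minimum angle with z is arccos(6/√42) ≈ 22.21°.

θ_min ≈ 22.21°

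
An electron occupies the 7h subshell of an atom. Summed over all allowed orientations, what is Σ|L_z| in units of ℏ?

Σ|L_z| = 30 ℏ

The 7h subshell has l = 5.
m_l ∈ {-5, -4, -3, -2, -1, 0, 1, 2, 3, 4, 5}.
Σ|m_l| = 2·5(5+1)/2 = 30.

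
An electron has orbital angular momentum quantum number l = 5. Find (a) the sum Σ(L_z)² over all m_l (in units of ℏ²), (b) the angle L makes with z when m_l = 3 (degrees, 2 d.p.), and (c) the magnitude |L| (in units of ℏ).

Σ m_l² = 110, so Σ(L_z)² = 110 ℏ².
For m_l = 3: cos θ = 3/√30, θ ≈ 56.79°.
|L| = ℏ√(5·6) = √30 ℏ ≈ 5.477ℏ.

Σ(L_z)² = 110 ℏ²; θ(m_l=3) ≈ 56.79°; |L| = √30 ℏ ≈ 5.477ℏ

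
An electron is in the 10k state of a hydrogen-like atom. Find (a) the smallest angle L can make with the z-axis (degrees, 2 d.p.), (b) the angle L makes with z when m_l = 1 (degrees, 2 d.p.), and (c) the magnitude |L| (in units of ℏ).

θ_min ≈ 20.70°; θ(m_l=1) ≈ 82.32°; |L| = 2√14 ℏ ≈ 7.483ℏ

10k means n = 10, l = 7.
cos θ_min = 7/√56, so θ_min ≈ 20.70°.
For m_l = 1: cos θ = 1/√56, θ ≈ 82.32°.
|L| = ℏ√(7·8) = 2√14 ℏ ≈ 7.483ℏ.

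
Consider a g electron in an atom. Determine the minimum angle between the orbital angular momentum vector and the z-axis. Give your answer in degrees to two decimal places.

A g state has l = 4.
|L| = ℏ√(l(l+1)) = 2√5 ℏ.
The smallest angle corresponds to the largest L_z, i.e. m_l = l = 4, giving L_z = 4ℏ.
cos θ_min = 4/√20, so θ_min ≈ 26.57°.

θ_min ≈ 26.57°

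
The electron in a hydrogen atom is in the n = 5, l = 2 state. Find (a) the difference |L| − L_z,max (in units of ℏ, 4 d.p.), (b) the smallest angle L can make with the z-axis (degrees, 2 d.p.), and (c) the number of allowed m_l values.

|L|−L_z,max ≈ 0.4495ℏ; θ_min ≈ 35.26°; 5 values

|L| − L_z,max = (√6 − 2)ℏ ≈ 0.4495ℏ.
cos θ_min = 2/√6, so θ_min ≈ 35.26°.
There are 2l+1 = 5 values of m_l.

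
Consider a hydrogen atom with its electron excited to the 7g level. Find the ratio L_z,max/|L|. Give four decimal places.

The 7g level has l = 4.
|L| = 2√5 ℏ ≈ 4.4721ℏ, while L_z,max = lℏ = 4ℏ.
L_z,max/|L| = 4/√20 = 0.8944.

L_z,max/|L| = 0.8944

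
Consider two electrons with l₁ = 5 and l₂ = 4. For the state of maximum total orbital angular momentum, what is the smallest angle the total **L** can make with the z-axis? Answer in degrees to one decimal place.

θ_min ≈ 18.4°

By the triangle rule, |l₁ − l₂| ≤ L ≤ l₁ + l₂.
So L can be 1, 2, 3, 4, 5, 6, 7, 8, 9.
The maximum is L = 9, with |L_tot| = ℏ√(9·10) = 3√10 ℏ.
The minimum angle with z is arccos(9/√90) ≈ 18.4°.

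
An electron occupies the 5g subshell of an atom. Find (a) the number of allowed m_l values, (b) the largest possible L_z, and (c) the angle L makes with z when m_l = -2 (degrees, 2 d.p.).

5g means n = 5, l = 4.
There are 2l+1 = 9 values of m_l.
L_z,max = lℏ = 4ℏ.
For m_l = -2: cos θ = -2/√20, θ ≈ 116.57°.

9 values; L_z,max = 4ℏ; θ(m_l=-2) ≈ 116.57°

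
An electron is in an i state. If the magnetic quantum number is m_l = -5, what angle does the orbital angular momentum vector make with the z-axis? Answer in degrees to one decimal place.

θ ≈ 140.5°

For an i orbital, l = 6.
|L| = ℏ√(l(l+1)) = √42 ℏ.
L_z = m_l ℏ = −5ℏ.
cos θ = L_z/|L| = -5/√42, so θ ≈ 140.5°.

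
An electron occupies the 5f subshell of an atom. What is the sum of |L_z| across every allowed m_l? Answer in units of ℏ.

Σ|L_z| = 12 ℏ

5f means n = 5, l = 3.
m_l runs from −3 to 3, i.e. {-3, -2, -1, 0, 1, 2, 3}.
Σ|m_l| = 2·3(3+1)/2 = 12.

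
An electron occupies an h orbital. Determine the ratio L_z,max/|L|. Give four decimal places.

L_z,max/|L| = 0.9129

For an h orbital, l = 5.
|L| = √30 ℏ ≈ 5.4772ℏ, while L_z,max = lℏ = 5ℏ.
L_z,max/|L| = 5/√30 = 0.9129.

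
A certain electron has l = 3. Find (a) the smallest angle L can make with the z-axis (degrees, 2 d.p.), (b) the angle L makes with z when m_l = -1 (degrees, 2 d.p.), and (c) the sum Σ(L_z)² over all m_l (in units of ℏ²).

cos θ_min = 3/√12, so θ_min ≈ 30.00°.
For m_l = -1: cos θ = -1/√12, θ ≈ 106.78°.
Σ m_l² = 28, so Σ(L_z)² = 28 ℏ².

θ_min ≈ 30.00°; θ(m_l=-1) ≈ 106.78°; Σ(L_z)² = 28 ℏ²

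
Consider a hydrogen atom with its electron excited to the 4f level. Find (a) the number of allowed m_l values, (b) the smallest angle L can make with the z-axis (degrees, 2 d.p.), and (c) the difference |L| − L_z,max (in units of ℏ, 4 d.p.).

The 4f level has l = 3.
There are 2l+1 = 7 values of m_l.
cos θ_min = 3/√12, so θ_min ≈ 30.00°.
|L| − L_z,max = (2√3 − 3)ℏ ≈ 0.4641ℏ.

7 values; θ_min ≈ 30.00°; |L|−L_z,max ≈ 0.4641ℏ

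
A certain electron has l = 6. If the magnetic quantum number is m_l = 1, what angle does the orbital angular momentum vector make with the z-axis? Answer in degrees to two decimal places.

θ ≈ 81.12°

|L| = ℏ√(l(l+1)) = √42 ℏ.
L_z = m_l ℏ = 1ℏ.
cos θ = L_z/|L| = 1/√42, so θ ≈ 81.12°.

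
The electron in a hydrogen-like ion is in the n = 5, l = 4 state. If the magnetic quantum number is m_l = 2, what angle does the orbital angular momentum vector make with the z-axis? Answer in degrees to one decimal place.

θ ≈ 63.4°

|L|² = l(l+1)ℏ² = 20ℏ², so |L| = 2√5 ℏ.
L_z = m_l ℏ = 2ℏ.
cos θ = L_z/|L| = 2/√20, so θ ≈ 63.4°.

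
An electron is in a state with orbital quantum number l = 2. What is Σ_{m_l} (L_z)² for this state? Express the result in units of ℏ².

Σ(L_z)² = 10 ℏ²

m_l ∈ {-2, -1, 0, 1, 2}.
Σ m_l² = 2·(1 + 4) = 10.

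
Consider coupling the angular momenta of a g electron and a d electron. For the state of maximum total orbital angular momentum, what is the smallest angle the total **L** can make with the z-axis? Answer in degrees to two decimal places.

L runs from |4 − 2| = 2 to 4 + 2 = 6.
Allowed values: L = 2, 3, 4, 5, 6.
The maximum is L = 6, with |L_tot| = ℏ√(6·7) = √42 ℏ.
The minimum angle with z is arccos(6/√42) ≈ 22.21°.

θ_min ≈ 22.21°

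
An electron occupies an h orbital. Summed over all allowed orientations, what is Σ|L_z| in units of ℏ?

Σ|L_z| = 30 ℏ

For an h orbital, l = 5.
m_l ∈ {-5, -4, -3, -2, -1, 0, 1, 2, 3, 4, 5}.
Σ|m_l| = 2·5(5+1)/2 = 30.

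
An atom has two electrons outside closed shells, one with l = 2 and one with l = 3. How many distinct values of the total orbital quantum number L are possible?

5

Angular momentum addition gives L = |l₁ − l₂|, …, l₁ + l₂.
L ∈ {1, 2, 3, 4, 5}.
That is 5 values.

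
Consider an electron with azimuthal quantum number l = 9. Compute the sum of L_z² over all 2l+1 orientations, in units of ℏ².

Σ(L_z)² = 570 ℏ²

m_l ∈ {-9, -8, -7, -6, -5, -4, -3, -2, -1, 0, 1, 2, 3, 4, 5, 6, 7, 8, 9}.
Σ m_l² = l(l+1)(2l+1)/3 = 9·10·19/3 = 570.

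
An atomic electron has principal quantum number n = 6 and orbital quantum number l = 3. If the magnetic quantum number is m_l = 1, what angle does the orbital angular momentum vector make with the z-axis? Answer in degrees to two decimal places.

θ ≈ 73.22°

|L|² = l(l+1)ℏ² = 12ℏ², so |L| = 2√3 ℏ.
L_z = m_l ℏ = 1ℏ.
cos θ = L_z/|L| = 1/√12, so θ ≈ 73.22°.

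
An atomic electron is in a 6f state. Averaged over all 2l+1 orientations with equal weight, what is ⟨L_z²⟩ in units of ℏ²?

⟨L_z²⟩ = 4 ℏ²

For 6f, l = 3.
m_l runs from −3 to 3, i.e. {-3, -2, -1, 0, 1, 2, 3}.
⟨L_z²⟩ = ℏ²·l(l+1)/3 = 4ℏ².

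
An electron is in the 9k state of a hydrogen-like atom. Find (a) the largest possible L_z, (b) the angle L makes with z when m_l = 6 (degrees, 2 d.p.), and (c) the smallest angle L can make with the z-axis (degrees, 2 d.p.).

The 9k subshell has l = 7.
L_z,max = lℏ = 7ℏ.
For m_l = 6: cos θ = 6/√56, θ ≈ 36.70°.
cos θ_min = 7/√56, so θ_min ≈ 20.70°.

L_z,max = 7ℏ; θ(m_l=6) ≈ 36.70°; θ_min ≈ 20.70°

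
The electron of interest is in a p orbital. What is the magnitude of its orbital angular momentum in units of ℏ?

|L| = √2 ℏ ≈ 1.414ℏ

The letter p corresponds to l = 1.
|L| = ℏ√(l(l+1)) = ℏ√(1·2) = √2 ℏ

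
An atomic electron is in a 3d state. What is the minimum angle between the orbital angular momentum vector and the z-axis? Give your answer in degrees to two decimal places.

3d means n = 3, l = 2.
|L|² = l(l+1)ℏ² = 6ℏ², so |L| = √6 ℏ.
The smallest angle corresponds to the largest L_z, i.e. m_l = l = 2, giving L_z = 2ℏ.
cos θ_min = 2/√6, so θ_min ≈ 35.26°.

θ_min ≈ 35.26°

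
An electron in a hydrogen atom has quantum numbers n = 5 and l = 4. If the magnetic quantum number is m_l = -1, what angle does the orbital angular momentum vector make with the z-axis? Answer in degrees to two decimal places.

θ ≈ 102.92°

|L|² = l(l+1)ℏ² = 20ℏ², so |L| = 2√5 ℏ.
L_z = m_l ℏ = −1ℏ.
cos θ = L_z/|L| = -1/√20, so θ ≈ 102.92°.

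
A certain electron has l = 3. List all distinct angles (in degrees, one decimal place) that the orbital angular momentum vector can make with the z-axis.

θ ∈ {30.0°, 54.7°, 73.2°, 90.0°, 106.8°, 125.3°, 150.0°}

|L|² = l(l+1)ℏ² = 12ℏ², so |L| = 2√3 ℏ.
cos θ = m_l/√12 for each m_l ∈ {-3, -2, -1, 0, 1, 2, 3}.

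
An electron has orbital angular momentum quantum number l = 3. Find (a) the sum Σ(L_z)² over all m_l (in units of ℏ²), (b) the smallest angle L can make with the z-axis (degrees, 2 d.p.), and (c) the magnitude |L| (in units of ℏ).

Σ(L_z)² = 28 ℏ²; θ_min ≈ 30.00°; |L| = 2√3 ℏ ≈ 3.464ℏ

Σ m_l² = 28, so Σ(L_z)² = 28 ℏ².
cos θ_min = 3/√12, so θ_min ≈ 30.00°.
|L| = ℏ√(3·4) = 2√3 ℏ ≈ 3.464ℏ.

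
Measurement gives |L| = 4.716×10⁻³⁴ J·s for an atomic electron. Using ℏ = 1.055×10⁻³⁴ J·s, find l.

l = 4

In units of ℏ, |L| ≈ 4.470.
(|L|/ℏ)² = l(l+1) ≈ 19.98 ⇒ l = 4.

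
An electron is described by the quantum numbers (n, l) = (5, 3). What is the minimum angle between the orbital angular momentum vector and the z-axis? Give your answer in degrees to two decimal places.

|L| = ℏ√(l(l+1)) = 2√3 ℏ.
The smallest angle corresponds to the largest L_z, i.e. m_l = l = 3, giving L_z = 3ℏ.
cos θ_min = 3/√12, so θ_min ≈ 30.00°.

θ_min ≈ 30.00°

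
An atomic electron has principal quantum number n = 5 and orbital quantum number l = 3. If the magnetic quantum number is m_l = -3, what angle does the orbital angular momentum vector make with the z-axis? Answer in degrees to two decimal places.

θ ≈ 150.00°

|L| = ℏ√(l(l+1)) = 2√3 ℏ.
L_z = m_l ℏ = −3ℏ.
cos θ = L_z/|L| = -3/√12, so θ ≈ 150.00°.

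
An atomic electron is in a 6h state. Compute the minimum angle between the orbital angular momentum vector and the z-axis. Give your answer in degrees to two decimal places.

θ_min ≈ 24.09°

The 6h subshell has l = 5.
|L| = ℏ√(l(l+1)) = √30 ℏ.
The smallest angle corresponds to the largest L_z, i.e. m_l = l = 5, giving L_z = 5ℏ.
cos θ_min = 5/√30, so θ_min ≈ 24.09°.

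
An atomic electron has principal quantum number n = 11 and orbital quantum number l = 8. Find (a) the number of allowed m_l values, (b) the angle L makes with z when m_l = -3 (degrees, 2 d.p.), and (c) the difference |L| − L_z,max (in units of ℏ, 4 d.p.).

There are 2l+1 = 17 values of m_l.
For m_l = -3: cos θ = -3/√72, θ ≈ 110.70°.
|L| − L_z,max = (6√2 − 8)ℏ ≈ 0.4853ℏ.

17 values; θ(m_l=-3) ≈ 110.70°; |L|−L_z,max ≈ 0.4853ℏ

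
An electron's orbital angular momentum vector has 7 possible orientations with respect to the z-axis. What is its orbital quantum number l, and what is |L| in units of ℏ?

Since there are 2l+1 = 7 values of m_l, l = 3.
Then |L| = √(l(l+1)) ℏ = 2√3 ℏ.

l = 3, |L| = 2√3 ℏ ≈ 3.464ℏ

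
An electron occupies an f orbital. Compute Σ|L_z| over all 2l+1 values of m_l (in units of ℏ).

The letter f corresponds to l = 3.
The allowed m_l values are -3, -2, -1, 0, 1, 2, 3.
Σ|m_l| = l(l+1) = 12.

Σ|L_z| = 12 ℏ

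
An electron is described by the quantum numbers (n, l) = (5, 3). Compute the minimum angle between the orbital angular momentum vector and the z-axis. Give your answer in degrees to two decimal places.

|L| = √(l(l+1)) ℏ = 2√3 ℏ.
The smallest angle corresponds to the largest L_z, i.e. m_l = l = 3, giving L_z = 3ℏ.
cos θ_min = 3/√12, so θ_min ≈ 30.00°.

θ_min ≈ 30.00°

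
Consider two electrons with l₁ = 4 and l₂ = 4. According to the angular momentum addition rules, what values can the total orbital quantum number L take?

By the triangle rule, |l₁ − l₂| ≤ L ≤ l₁ + l₂.
So L can be 0, 1, 2, 3, 4, 5, 6, 7, 8.

L = 0, 1, 2, 3, 4, 5, 6, 7, 8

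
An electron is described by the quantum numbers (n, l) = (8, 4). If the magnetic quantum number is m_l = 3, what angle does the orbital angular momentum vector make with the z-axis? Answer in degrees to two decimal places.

θ ≈ 47.87°

|L| = √(l(l+1)) ℏ = 2√5 ℏ.
L_z = m_l ℏ = 3ℏ.
cos θ = L_z/|L| = 3/√20, so θ ≈ 47.87°.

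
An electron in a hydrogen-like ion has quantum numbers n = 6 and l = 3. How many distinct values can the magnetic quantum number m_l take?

7

The number of m_l values is 2l + 1 = 2·3 + 1 = 7.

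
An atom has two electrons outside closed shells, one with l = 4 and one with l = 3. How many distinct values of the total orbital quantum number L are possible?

L runs from |4 − 3| = 1 to 4 + 3 = 7.
So L can be 1, 2, 3, 4, 5, 6, 7.
That is 7 values.

7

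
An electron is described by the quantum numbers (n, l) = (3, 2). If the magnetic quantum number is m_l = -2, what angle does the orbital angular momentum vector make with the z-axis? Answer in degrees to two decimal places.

θ ≈ 144.74°

|L| = √(l(l+1)) ℏ = √6 ℏ.
L_z = m_l ℏ = −2ℏ.
cos θ = L_z/|L| = -2/√6, so θ ≈ 144.74°.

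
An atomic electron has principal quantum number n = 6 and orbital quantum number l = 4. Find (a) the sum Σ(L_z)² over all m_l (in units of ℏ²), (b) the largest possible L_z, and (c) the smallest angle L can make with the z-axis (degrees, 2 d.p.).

Σ(L_z)² = 60 ℏ²; L_z,max = 4ℏ; θ_min ≈ 26.57°

Σ m_l² = 60, so Σ(L_z)² = 60 ℏ².
L_z,max = lℏ = 4ℏ.
cos θ_min = 4/√20, so θ_min ≈ 26.57°.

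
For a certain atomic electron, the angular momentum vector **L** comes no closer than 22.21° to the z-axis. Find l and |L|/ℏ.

At minimum angle, m_l = l, so cos θ = l/√(l(l+1)); cos²θ = l/(l+1) = 0.8571.
Solving: l = 6.
Then |L| = ℏ√(6·7) = √42 ℏ.

l = 6, |L| = √42 ℏ ≈ 6.481ℏ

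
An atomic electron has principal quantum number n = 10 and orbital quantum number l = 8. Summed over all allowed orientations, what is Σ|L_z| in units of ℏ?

Σ|L_z| = 72 ℏ

The allowed m_l values are -8, -7, -6, -5, -4, -3, -2, -1, 0, 1, 2, 3, 4, 5, 6, 7, 8.
Σ|m_l| = l(l+1) = 72.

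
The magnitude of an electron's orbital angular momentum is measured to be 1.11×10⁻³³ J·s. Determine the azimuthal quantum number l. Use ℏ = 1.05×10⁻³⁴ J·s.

In units of ℏ, |L| ≈ 10.571.
Set l(l+1) = 111.76; the integer solution is l = 10.

l = 10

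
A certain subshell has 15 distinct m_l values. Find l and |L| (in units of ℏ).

l = 7, |L| = 2√14 ℏ ≈ 7.483ℏ

Since there are 2l+1 = 15 values of m_l, l = 7.
|L| = ℏ√(l(l+1)) = ℏ√(7·8) = 2√14 ℏ.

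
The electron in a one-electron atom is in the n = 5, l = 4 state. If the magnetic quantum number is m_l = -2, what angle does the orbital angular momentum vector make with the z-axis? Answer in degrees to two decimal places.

|L| = √(l(l+1)) ℏ = 2√5 ℏ.
L_z = m_l ℏ = −2ℏ.
cos θ = L_z/|L| = -2/√20, so θ ≈ 116.57°.

θ ≈ 116.57°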